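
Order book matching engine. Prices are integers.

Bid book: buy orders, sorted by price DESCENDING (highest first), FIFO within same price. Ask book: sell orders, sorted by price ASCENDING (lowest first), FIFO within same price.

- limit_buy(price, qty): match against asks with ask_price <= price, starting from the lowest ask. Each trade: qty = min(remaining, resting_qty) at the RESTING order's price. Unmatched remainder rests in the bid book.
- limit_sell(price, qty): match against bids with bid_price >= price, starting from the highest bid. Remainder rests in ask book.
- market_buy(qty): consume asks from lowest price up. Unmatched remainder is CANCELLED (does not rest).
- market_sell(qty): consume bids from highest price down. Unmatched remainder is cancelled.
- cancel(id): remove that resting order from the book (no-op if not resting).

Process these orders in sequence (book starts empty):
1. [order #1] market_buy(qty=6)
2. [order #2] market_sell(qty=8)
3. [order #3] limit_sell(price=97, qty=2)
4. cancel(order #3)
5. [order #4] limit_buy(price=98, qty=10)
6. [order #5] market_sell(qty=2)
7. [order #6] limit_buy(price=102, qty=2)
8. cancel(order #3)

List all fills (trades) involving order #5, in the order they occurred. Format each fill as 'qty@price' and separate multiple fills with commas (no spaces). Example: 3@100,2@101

After op 1 [order #1] market_buy(qty=6): fills=none; bids=[-] asks=[-]
After op 2 [order #2] market_sell(qty=8): fills=none; bids=[-] asks=[-]
After op 3 [order #3] limit_sell(price=97, qty=2): fills=none; bids=[-] asks=[#3:2@97]
After op 4 cancel(order #3): fills=none; bids=[-] asks=[-]
After op 5 [order #4] limit_buy(price=98, qty=10): fills=none; bids=[#4:10@98] asks=[-]
After op 6 [order #5] market_sell(qty=2): fills=#4x#5:2@98; bids=[#4:8@98] asks=[-]
After op 7 [order #6] limit_buy(price=102, qty=2): fills=none; bids=[#6:2@102 #4:8@98] asks=[-]
After op 8 cancel(order #3): fills=none; bids=[#6:2@102 #4:8@98] asks=[-]

Answer: 2@98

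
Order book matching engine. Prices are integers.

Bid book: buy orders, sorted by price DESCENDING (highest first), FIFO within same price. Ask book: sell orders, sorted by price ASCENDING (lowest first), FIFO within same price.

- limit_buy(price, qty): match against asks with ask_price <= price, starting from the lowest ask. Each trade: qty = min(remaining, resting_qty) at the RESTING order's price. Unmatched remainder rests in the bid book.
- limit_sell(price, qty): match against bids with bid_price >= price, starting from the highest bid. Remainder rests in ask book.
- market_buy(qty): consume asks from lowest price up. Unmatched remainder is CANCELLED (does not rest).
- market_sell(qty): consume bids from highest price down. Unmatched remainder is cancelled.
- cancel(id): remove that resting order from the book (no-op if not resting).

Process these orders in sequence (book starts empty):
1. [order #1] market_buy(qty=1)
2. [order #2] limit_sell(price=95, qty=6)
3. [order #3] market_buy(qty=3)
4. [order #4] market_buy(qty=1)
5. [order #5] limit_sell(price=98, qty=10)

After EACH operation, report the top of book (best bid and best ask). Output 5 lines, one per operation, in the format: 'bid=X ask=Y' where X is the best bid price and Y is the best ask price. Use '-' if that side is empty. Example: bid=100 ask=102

After op 1 [order #1] market_buy(qty=1): fills=none; bids=[-] asks=[-]
After op 2 [order #2] limit_sell(price=95, qty=6): fills=none; bids=[-] asks=[#2:6@95]
After op 3 [order #3] market_buy(qty=3): fills=#3x#2:3@95; bids=[-] asks=[#2:3@95]
After op 4 [order #4] market_buy(qty=1): fills=#4x#2:1@95; bids=[-] asks=[#2:2@95]
After op 5 [order #5] limit_sell(price=98, qty=10): fills=none; bids=[-] asks=[#2:2@95 #5:10@98]

Answer: bid=- ask=-
bid=- ask=95
bid=- ask=95
bid=- ask=95
bid=- ask=95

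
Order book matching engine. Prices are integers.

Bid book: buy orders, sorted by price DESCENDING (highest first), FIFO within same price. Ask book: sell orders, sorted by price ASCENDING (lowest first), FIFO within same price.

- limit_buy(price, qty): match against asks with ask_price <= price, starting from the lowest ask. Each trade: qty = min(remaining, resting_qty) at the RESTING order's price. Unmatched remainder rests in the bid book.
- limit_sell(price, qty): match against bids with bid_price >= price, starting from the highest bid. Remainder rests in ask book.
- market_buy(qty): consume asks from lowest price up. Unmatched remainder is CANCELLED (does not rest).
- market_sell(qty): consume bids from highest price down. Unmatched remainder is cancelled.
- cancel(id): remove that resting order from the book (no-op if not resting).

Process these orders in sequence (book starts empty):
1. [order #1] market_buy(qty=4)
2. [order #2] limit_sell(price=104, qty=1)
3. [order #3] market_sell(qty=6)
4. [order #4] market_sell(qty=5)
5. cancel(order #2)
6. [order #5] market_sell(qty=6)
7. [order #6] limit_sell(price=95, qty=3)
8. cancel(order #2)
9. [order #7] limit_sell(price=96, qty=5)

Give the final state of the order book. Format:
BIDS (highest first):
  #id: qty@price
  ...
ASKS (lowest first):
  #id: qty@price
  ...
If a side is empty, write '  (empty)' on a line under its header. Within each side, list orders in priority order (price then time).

After op 1 [order #1] market_buy(qty=4): fills=none; bids=[-] asks=[-]
After op 2 [order #2] limit_sell(price=104, qty=1): fills=none; bids=[-] asks=[#2:1@104]
After op 3 [order #3] market_sell(qty=6): fills=none; bids=[-] asks=[#2:1@104]
After op 4 [order #4] market_sell(qty=5): fills=none; bids=[-] asks=[#2:1@104]
After op 5 cancel(order #2): fills=none; bids=[-] asks=[-]
After op 6 [order #5] market_sell(qty=6): fills=none; bids=[-] asks=[-]
After op 7 [order #6] limit_sell(price=95, qty=3): fills=none; bids=[-] asks=[#6:3@95]
After op 8 cancel(order #2): fills=none; bids=[-] asks=[#6:3@95]
After op 9 [order #7] limit_sell(price=96, qty=5): fills=none; bids=[-] asks=[#6:3@95 #7:5@96]

Answer: BIDS (highest first):
  (empty)
ASKS (lowest first):
  #6: 3@95
  #7: 5@96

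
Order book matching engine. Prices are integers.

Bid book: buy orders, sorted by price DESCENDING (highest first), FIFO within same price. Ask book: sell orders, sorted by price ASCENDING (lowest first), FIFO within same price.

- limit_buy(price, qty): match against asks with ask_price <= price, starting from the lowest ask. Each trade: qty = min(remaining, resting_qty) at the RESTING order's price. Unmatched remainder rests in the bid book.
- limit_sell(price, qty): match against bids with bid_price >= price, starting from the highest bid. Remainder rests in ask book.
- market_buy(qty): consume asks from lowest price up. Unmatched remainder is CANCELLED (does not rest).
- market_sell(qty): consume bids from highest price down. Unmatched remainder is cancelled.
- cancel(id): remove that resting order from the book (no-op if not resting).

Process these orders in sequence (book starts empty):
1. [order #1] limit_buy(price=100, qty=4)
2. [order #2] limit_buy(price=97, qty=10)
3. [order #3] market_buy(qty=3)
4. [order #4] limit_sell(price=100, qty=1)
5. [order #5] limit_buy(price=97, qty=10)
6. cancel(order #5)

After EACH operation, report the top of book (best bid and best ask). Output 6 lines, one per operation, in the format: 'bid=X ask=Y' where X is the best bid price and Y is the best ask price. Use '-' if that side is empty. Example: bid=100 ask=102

After op 1 [order #1] limit_buy(price=100, qty=4): fills=none; bids=[#1:4@100] asks=[-]
After op 2 [order #2] limit_buy(price=97, qty=10): fills=none; bids=[#1:4@100 #2:10@97] asks=[-]
After op 3 [order #3] market_buy(qty=3): fills=none; bids=[#1:4@100 #2:10@97] asks=[-]
After op 4 [order #4] limit_sell(price=100, qty=1): fills=#1x#4:1@100; bids=[#1:3@100 #2:10@97] asks=[-]
After op 5 [order #5] limit_buy(price=97, qty=10): fills=none; bids=[#1:3@100 #2:10@97 #5:10@97] asks=[-]
After op 6 cancel(order #5): fills=none; bids=[#1:3@100 #2:10@97] asks=[-]

Answer: bid=100 ask=-
bid=100 ask=-
bid=100 ask=-
bid=100 ask=-
bid=100 ask=-
bid=100 ask=-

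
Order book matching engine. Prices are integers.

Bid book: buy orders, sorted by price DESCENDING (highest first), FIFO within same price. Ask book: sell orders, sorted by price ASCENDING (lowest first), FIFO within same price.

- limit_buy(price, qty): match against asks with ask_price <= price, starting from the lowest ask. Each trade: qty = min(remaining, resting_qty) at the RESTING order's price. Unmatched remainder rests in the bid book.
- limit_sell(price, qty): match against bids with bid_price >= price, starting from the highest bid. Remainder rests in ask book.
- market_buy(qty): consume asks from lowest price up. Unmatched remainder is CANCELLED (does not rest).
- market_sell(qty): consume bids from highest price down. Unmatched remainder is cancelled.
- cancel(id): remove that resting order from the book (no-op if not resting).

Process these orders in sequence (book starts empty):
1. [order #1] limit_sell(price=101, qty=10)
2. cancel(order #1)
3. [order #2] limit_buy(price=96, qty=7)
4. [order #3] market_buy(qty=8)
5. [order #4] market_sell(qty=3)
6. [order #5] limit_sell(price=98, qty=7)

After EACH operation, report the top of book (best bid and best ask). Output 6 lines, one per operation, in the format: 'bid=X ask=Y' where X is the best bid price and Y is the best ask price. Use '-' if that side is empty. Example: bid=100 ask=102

Answer: bid=- ask=101
bid=- ask=-
bid=96 ask=-
bid=96 ask=-
bid=96 ask=-
bid=96 ask=98

Derivation:
After op 1 [order #1] limit_sell(price=101, qty=10): fills=none; bids=[-] asks=[#1:10@101]
After op 2 cancel(order #1): fills=none; bids=[-] asks=[-]
After op 3 [order #2] limit_buy(price=96, qty=7): fills=none; bids=[#2:7@96] asks=[-]
After op 4 [order #3] market_buy(qty=8): fills=none; bids=[#2:7@96] asks=[-]
After op 5 [order #4] market_sell(qty=3): fills=#2x#4:3@96; bids=[#2:4@96] asks=[-]
After op 6 [order #5] limit_sell(price=98, qty=7): fills=none; bids=[#2:4@96] asks=[#5:7@98]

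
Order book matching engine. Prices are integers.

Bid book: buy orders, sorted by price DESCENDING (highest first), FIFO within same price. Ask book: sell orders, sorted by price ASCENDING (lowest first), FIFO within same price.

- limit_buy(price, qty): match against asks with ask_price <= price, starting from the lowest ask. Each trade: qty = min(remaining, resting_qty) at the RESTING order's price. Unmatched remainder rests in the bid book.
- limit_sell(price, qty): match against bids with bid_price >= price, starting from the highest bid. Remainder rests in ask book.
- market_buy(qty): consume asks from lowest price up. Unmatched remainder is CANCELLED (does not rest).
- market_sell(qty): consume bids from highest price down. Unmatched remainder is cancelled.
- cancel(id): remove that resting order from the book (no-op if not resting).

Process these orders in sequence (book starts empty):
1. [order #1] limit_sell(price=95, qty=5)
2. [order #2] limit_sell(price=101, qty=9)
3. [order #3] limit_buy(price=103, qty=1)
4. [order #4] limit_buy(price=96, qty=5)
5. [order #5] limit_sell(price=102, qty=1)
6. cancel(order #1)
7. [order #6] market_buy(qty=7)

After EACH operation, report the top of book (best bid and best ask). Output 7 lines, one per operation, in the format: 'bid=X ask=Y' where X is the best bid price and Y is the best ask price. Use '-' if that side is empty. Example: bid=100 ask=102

After op 1 [order #1] limit_sell(price=95, qty=5): fills=none; bids=[-] asks=[#1:5@95]
After op 2 [order #2] limit_sell(price=101, qty=9): fills=none; bids=[-] asks=[#1:5@95 #2:9@101]
After op 3 [order #3] limit_buy(price=103, qty=1): fills=#3x#1:1@95; bids=[-] asks=[#1:4@95 #2:9@101]
After op 4 [order #4] limit_buy(price=96, qty=5): fills=#4x#1:4@95; bids=[#4:1@96] asks=[#2:9@101]
After op 5 [order #5] limit_sell(price=102, qty=1): fills=none; bids=[#4:1@96] asks=[#2:9@101 #5:1@102]
After op 6 cancel(order #1): fills=none; bids=[#4:1@96] asks=[#2:9@101 #5:1@102]
After op 7 [order #6] market_buy(qty=7): fills=#6x#2:7@101; bids=[#4:1@96] asks=[#2:2@101 #5:1@102]

Answer: bid=- ask=95
bid=- ask=95
bid=- ask=95
bid=96 ask=101
bid=96 ask=101
bid=96 ask=101
bid=96 ask=101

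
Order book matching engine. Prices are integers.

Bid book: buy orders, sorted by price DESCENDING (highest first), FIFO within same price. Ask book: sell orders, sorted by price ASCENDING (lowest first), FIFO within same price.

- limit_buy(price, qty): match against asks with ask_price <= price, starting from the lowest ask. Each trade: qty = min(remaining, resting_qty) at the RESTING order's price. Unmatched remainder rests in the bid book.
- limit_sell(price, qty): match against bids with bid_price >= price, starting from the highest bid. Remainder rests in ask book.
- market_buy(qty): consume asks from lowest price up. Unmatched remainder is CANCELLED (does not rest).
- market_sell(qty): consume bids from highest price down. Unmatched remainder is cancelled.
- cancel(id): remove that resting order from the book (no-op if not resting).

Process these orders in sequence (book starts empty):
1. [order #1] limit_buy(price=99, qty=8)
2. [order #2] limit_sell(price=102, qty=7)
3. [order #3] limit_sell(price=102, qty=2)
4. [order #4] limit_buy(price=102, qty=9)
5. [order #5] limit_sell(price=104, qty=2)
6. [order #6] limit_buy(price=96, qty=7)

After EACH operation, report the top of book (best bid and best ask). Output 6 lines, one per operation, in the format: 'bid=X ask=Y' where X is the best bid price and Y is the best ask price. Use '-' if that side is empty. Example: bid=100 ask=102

After op 1 [order #1] limit_buy(price=99, qty=8): fills=none; bids=[#1:8@99] asks=[-]
After op 2 [order #2] limit_sell(price=102, qty=7): fills=none; bids=[#1:8@99] asks=[#2:7@102]
After op 3 [order #3] limit_sell(price=102, qty=2): fills=none; bids=[#1:8@99] asks=[#2:7@102 #3:2@102]
After op 4 [order #4] limit_buy(price=102, qty=9): fills=#4x#2:7@102 #4x#3:2@102; bids=[#1:8@99] asks=[-]
After op 5 [order #5] limit_sell(price=104, qty=2): fills=none; bids=[#1:8@99] asks=[#5:2@104]
After op 6 [order #6] limit_buy(price=96, qty=7): fills=none; bids=[#1:8@99 #6:7@96] asks=[#5:2@104]

Answer: bid=99 ask=-
bid=99 ask=102
bid=99 ask=102
bid=99 ask=-
bid=99 ask=104
bid=99 ask=104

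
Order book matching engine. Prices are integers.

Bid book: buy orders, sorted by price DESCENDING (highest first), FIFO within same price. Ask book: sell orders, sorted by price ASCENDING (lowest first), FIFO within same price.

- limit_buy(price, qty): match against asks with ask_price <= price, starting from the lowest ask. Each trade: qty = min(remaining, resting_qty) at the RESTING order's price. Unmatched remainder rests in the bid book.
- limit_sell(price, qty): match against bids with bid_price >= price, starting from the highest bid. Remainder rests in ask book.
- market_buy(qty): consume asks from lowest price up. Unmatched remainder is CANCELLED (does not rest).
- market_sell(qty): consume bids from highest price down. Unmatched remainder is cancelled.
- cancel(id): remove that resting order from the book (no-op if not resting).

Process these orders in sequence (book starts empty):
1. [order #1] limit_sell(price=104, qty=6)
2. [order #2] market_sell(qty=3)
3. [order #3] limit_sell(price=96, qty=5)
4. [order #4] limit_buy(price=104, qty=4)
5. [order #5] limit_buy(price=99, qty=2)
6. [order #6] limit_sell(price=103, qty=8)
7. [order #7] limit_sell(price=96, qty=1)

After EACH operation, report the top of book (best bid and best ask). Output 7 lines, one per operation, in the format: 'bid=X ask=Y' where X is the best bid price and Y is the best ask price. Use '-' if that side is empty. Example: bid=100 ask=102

Answer: bid=- ask=104
bid=- ask=104
bid=- ask=96
bid=- ask=96
bid=99 ask=104
bid=99 ask=103
bid=- ask=103

Derivation:
After op 1 [order #1] limit_sell(price=104, qty=6): fills=none; bids=[-] asks=[#1:6@104]
After op 2 [order #2] market_sell(qty=3): fills=none; bids=[-] asks=[#1:6@104]
After op 3 [order #3] limit_sell(price=96, qty=5): fills=none; bids=[-] asks=[#3:5@96 #1:6@104]
After op 4 [order #4] limit_buy(price=104, qty=4): fills=#4x#3:4@96; bids=[-] asks=[#3:1@96 #1:6@104]
After op 5 [order #5] limit_buy(price=99, qty=2): fills=#5x#3:1@96; bids=[#5:1@99] asks=[#1:6@104]
After op 6 [order #6] limit_sell(price=103, qty=8): fills=none; bids=[#5:1@99] asks=[#6:8@103 #1:6@104]
After op 7 [order #7] limit_sell(price=96, qty=1): fills=#5x#7:1@99; bids=[-] asks=[#6:8@103 #1:6@104]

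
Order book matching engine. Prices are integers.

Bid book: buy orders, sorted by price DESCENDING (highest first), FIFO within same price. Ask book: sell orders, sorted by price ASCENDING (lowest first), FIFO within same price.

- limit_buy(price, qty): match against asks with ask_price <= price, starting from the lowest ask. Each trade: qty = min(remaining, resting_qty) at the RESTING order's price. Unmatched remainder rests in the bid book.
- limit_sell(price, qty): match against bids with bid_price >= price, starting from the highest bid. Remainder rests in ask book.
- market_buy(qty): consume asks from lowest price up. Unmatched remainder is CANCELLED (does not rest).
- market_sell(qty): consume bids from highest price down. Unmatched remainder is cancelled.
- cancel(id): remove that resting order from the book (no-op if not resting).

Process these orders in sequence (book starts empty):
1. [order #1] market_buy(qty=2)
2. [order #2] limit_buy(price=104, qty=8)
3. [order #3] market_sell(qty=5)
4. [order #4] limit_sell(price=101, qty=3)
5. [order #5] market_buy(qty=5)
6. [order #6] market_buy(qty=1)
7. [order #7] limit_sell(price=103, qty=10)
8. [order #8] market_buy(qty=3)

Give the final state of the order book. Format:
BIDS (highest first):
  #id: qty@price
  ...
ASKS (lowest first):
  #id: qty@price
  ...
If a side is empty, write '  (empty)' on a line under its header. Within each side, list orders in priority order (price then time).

Answer: BIDS (highest first):
  (empty)
ASKS (lowest first):
  #7: 7@103

Derivation:
After op 1 [order #1] market_buy(qty=2): fills=none; bids=[-] asks=[-]
After op 2 [order #2] limit_buy(price=104, qty=8): fills=none; bids=[#2:8@104] asks=[-]
After op 3 [order #3] market_sell(qty=5): fills=#2x#3:5@104; bids=[#2:3@104] asks=[-]
After op 4 [order #4] limit_sell(price=101, qty=3): fills=#2x#4:3@104; bids=[-] asks=[-]
After op 5 [order #5] market_buy(qty=5): fills=none; bids=[-] asks=[-]
After op 6 [order #6] market_buy(qty=1): fills=none; bids=[-] asks=[-]
After op 7 [order #7] limit_sell(price=103, qty=10): fills=none; bids=[-] asks=[#7:10@103]
After op 8 [order #8] market_buy(qty=3): fills=#8x#7:3@103; bids=[-] asks=[#7:7@103]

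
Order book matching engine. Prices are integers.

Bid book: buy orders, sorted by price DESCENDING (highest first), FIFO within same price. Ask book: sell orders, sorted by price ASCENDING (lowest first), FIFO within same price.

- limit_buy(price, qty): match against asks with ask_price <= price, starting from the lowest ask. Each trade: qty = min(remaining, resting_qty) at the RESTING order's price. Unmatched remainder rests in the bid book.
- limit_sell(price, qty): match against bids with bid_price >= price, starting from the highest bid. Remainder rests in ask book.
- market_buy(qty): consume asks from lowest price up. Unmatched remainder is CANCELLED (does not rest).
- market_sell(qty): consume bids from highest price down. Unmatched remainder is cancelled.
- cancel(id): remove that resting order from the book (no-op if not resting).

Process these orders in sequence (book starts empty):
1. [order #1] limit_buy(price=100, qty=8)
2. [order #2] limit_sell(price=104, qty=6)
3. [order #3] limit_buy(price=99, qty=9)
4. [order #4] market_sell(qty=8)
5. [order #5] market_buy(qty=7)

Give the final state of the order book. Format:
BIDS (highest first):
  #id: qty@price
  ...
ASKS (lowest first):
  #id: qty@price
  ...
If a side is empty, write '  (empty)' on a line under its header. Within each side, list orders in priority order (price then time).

Answer: BIDS (highest first):
  #3: 9@99
ASKS (lowest first):
  (empty)

Derivation:
After op 1 [order #1] limit_buy(price=100, qty=8): fills=none; bids=[#1:8@100] asks=[-]
After op 2 [order #2] limit_sell(price=104, qty=6): fills=none; bids=[#1:8@100] asks=[#2:6@104]
After op 3 [order #3] limit_buy(price=99, qty=9): fills=none; bids=[#1:8@100 #3:9@99] asks=[#2:6@104]
After op 4 [order #4] market_sell(qty=8): fills=#1x#4:8@100; bids=[#3:9@99] asks=[#2:6@104]
After op 5 [order #5] market_buy(qty=7): fills=#5x#2:6@104; bids=[#3:9@99] asks=[-]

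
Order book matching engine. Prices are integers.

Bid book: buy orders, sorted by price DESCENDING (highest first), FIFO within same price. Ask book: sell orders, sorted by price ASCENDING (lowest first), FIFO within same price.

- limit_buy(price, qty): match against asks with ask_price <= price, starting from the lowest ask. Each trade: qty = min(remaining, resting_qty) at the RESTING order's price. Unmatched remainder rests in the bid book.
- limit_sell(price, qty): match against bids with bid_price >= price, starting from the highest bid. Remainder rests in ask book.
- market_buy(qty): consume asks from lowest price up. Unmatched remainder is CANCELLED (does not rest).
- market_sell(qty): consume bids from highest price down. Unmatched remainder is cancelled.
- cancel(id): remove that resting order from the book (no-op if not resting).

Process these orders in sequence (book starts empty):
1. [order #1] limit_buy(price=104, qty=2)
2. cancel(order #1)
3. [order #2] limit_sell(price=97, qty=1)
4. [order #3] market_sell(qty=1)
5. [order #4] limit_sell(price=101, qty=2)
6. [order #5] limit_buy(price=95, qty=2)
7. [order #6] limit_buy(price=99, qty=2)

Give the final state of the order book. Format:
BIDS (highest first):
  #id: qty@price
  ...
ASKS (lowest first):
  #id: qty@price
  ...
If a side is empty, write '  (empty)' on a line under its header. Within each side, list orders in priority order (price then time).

After op 1 [order #1] limit_buy(price=104, qty=2): fills=none; bids=[#1:2@104] asks=[-]
After op 2 cancel(order #1): fills=none; bids=[-] asks=[-]
After op 3 [order #2] limit_sell(price=97, qty=1): fills=none; bids=[-] asks=[#2:1@97]
After op 4 [order #3] market_sell(qty=1): fills=none; bids=[-] asks=[#2:1@97]
After op 5 [order #4] limit_sell(price=101, qty=2): fills=none; bids=[-] asks=[#2:1@97 #4:2@101]
After op 6 [order #5] limit_buy(price=95, qty=2): fills=none; bids=[#5:2@95] asks=[#2:1@97 #4:2@101]
After op 7 [order #6] limit_buy(price=99, qty=2): fills=#6x#2:1@97; bids=[#6:1@99 #5:2@95] asks=[#4:2@101]

Answer: BIDS (highest first):
  #6: 1@99
  #5: 2@95
ASKS (lowest first):
  #4: 2@101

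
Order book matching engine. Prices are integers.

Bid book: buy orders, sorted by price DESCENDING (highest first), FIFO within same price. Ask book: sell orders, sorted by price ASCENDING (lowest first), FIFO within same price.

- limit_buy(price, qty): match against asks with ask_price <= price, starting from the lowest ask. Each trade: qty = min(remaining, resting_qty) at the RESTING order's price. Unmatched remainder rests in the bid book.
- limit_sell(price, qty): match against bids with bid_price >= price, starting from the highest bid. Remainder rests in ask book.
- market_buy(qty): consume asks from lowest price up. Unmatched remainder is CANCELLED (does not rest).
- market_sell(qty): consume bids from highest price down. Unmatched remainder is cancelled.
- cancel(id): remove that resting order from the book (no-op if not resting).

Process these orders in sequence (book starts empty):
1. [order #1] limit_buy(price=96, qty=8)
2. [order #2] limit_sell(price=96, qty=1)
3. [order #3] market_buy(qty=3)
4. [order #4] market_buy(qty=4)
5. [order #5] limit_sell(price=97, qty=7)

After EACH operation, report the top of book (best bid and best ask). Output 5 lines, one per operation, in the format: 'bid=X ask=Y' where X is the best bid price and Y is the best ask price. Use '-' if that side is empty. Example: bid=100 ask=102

After op 1 [order #1] limit_buy(price=96, qty=8): fills=none; bids=[#1:8@96] asks=[-]
After op 2 [order #2] limit_sell(price=96, qty=1): fills=#1x#2:1@96; bids=[#1:7@96] asks=[-]
After op 3 [order #3] market_buy(qty=3): fills=none; bids=[#1:7@96] asks=[-]
After op 4 [order #4] market_buy(qty=4): fills=none; bids=[#1:7@96] asks=[-]
After op 5 [order #5] limit_sell(price=97, qty=7): fills=none; bids=[#1:7@96] asks=[#5:7@97]

Answer: bid=96 ask=-
bid=96 ask=-
bid=96 ask=-
bid=96 ask=-
bid=96 ask=97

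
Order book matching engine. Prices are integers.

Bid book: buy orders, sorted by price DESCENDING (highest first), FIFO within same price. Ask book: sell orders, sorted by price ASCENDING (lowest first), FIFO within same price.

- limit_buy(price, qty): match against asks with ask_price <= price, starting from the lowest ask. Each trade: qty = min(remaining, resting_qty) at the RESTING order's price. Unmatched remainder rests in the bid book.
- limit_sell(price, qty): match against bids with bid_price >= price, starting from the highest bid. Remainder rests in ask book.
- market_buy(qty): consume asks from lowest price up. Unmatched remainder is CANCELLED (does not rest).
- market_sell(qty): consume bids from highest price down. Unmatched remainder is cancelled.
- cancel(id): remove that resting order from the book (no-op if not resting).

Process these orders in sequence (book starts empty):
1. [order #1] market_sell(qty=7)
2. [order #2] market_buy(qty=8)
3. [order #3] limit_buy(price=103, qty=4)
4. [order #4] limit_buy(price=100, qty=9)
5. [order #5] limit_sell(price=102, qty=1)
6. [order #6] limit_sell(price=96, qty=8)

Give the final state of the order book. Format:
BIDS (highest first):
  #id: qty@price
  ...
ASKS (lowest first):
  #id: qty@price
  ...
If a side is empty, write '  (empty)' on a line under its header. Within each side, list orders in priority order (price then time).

Answer: BIDS (highest first):
  #4: 4@100
ASKS (lowest first):
  (empty)

Derivation:
After op 1 [order #1] market_sell(qty=7): fills=none; bids=[-] asks=[-]
After op 2 [order #2] market_buy(qty=8): fills=none; bids=[-] asks=[-]
After op 3 [order #3] limit_buy(price=103, qty=4): fills=none; bids=[#3:4@103] asks=[-]
After op 4 [order #4] limit_buy(price=100, qty=9): fills=none; bids=[#3:4@103 #4:9@100] asks=[-]
After op 5 [order #5] limit_sell(price=102, qty=1): fills=#3x#5:1@103; bids=[#3:3@103 #4:9@100] asks=[-]
After op 6 [order #6] limit_sell(price=96, qty=8): fills=#3x#6:3@103 #4x#6:5@100; bids=[#4:4@100] asks=[-]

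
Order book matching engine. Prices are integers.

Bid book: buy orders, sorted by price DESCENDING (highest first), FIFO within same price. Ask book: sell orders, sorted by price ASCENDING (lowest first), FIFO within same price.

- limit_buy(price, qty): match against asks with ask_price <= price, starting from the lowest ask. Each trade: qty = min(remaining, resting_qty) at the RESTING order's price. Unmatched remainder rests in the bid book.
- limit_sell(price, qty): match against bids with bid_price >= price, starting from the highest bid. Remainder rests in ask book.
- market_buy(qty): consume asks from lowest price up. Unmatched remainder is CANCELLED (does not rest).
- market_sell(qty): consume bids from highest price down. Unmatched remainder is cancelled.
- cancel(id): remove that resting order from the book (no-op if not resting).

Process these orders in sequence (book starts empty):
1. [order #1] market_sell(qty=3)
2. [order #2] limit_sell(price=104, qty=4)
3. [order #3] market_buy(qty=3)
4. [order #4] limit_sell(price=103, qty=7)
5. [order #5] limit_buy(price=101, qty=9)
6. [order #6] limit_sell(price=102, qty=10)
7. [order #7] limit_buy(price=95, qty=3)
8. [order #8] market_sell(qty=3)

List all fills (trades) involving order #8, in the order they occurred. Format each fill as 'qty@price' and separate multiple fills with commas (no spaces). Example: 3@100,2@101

After op 1 [order #1] market_sell(qty=3): fills=none; bids=[-] asks=[-]
After op 2 [order #2] limit_sell(price=104, qty=4): fills=none; bids=[-] asks=[#2:4@104]
After op 3 [order #3] market_buy(qty=3): fills=#3x#2:3@104; bids=[-] asks=[#2:1@104]
After op 4 [order #4] limit_sell(price=103, qty=7): fills=none; bids=[-] asks=[#4:7@103 #2:1@104]
After op 5 [order #5] limit_buy(price=101, qty=9): fills=none; bids=[#5:9@101] asks=[#4:7@103 #2:1@104]
After op 6 [order #6] limit_sell(price=102, qty=10): fills=none; bids=[#5:9@101] asks=[#6:10@102 #4:7@103 #2:1@104]
After op 7 [order #7] limit_buy(price=95, qty=3): fills=none; bids=[#5:9@101 #7:3@95] asks=[#6:10@102 #4:7@103 #2:1@104]
After op 8 [order #8] market_sell(qty=3): fills=#5x#8:3@101; bids=[#5:6@101 #7:3@95] asks=[#6:10@102 #4:7@103 #2:1@104]

Answer: 3@101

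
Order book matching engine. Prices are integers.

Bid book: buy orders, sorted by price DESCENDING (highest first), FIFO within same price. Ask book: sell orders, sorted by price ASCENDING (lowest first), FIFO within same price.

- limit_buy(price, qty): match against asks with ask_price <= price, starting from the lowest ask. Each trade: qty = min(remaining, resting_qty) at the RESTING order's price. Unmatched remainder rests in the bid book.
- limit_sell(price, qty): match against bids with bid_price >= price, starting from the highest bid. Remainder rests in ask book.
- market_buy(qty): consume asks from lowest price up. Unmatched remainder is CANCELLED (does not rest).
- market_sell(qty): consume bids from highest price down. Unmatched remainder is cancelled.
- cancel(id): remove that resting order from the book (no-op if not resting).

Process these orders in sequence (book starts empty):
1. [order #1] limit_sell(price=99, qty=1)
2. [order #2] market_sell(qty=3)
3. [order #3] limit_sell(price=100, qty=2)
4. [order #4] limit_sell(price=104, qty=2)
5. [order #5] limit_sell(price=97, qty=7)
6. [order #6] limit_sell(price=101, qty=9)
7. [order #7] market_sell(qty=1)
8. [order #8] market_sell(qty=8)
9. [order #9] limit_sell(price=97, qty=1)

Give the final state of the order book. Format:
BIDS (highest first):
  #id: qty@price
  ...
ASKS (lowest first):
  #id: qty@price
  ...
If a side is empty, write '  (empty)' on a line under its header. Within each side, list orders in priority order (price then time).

Answer: BIDS (highest first):
  (empty)
ASKS (lowest first):
  #5: 7@97
  #9: 1@97
  #1: 1@99
  #3: 2@100
  #6: 9@101
  #4: 2@104

Derivation:
After op 1 [order #1] limit_sell(price=99, qty=1): fills=none; bids=[-] asks=[#1:1@99]
After op 2 [order #2] market_sell(qty=3): fills=none; bids=[-] asks=[#1:1@99]
After op 3 [order #3] limit_sell(price=100, qty=2): fills=none; bids=[-] asks=[#1:1@99 #3:2@100]
After op 4 [order #4] limit_sell(price=104, qty=2): fills=none; bids=[-] asks=[#1:1@99 #3:2@100 #4:2@104]
After op 5 [order #5] limit_sell(price=97, qty=7): fills=none; bids=[-] asks=[#5:7@97 #1:1@99 #3:2@100 #4:2@104]
After op 6 [order #6] limit_sell(price=101, qty=9): fills=none; bids=[-] asks=[#5:7@97 #1:1@99 #3:2@100 #6:9@101 #4:2@104]
After op 7 [order #7] market_sell(qty=1): fills=none; bids=[-] asks=[#5:7@97 #1:1@99 #3:2@100 #6:9@101 #4:2@104]
After op 8 [order #8] market_sell(qty=8): fills=none; bids=[-] asks=[#5:7@97 #1:1@99 #3:2@100 #6:9@101 #4:2@104]
After op 9 [order #9] limit_sell(price=97, qty=1): fills=none; bids=[-] asks=[#5:7@97 #9:1@97 #1:1@99 #3:2@100 #6:9@101 #4:2@104]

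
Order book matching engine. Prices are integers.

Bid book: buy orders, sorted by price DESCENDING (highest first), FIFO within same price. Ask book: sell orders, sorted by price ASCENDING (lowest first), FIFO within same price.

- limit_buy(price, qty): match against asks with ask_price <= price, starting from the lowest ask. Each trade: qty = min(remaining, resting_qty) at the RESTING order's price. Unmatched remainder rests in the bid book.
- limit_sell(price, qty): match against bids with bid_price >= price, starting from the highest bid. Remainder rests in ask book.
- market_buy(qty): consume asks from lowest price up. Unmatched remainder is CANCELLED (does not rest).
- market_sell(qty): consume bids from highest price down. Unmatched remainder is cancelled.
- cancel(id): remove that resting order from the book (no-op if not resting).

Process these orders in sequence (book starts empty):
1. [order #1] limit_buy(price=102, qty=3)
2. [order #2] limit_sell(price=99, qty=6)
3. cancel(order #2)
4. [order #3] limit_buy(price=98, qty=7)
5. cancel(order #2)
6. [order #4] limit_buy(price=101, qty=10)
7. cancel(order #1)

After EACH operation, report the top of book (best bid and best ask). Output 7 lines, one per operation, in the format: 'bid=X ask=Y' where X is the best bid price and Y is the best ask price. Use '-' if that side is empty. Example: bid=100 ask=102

Answer: bid=102 ask=-
bid=- ask=99
bid=- ask=-
bid=98 ask=-
bid=98 ask=-
bid=101 ask=-
bid=101 ask=-

Derivation:
After op 1 [order #1] limit_buy(price=102, qty=3): fills=none; bids=[#1:3@102] asks=[-]
After op 2 [order #2] limit_sell(price=99, qty=6): fills=#1x#2:3@102; bids=[-] asks=[#2:3@99]
After op 3 cancel(order #2): fills=none; bids=[-] asks=[-]
After op 4 [order #3] limit_buy(price=98, qty=7): fills=none; bids=[#3:7@98] asks=[-]
After op 5 cancel(order #2): fills=none; bids=[#3:7@98] asks=[-]
After op 6 [order #4] limit_buy(price=101, qty=10): fills=none; bids=[#4:10@101 #3:7@98] asks=[-]
After op 7 cancel(order #1): fills=none; bids=[#4:10@101 #3:7@98] asks=[-]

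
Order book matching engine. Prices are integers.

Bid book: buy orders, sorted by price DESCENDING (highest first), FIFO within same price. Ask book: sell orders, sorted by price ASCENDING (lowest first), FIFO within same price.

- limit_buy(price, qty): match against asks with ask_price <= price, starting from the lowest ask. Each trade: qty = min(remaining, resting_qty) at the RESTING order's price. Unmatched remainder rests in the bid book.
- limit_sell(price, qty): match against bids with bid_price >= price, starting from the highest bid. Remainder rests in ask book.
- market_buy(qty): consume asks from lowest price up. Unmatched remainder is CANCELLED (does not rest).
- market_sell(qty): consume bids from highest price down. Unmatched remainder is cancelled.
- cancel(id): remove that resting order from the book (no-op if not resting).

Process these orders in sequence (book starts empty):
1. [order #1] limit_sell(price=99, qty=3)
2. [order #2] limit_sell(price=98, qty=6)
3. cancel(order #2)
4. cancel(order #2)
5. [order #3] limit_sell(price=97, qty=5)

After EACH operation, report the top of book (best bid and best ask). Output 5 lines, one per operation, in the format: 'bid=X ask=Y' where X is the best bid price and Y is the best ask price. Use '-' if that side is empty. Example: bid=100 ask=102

Answer: bid=- ask=99
bid=- ask=98
bid=- ask=99
bid=- ask=99
bid=- ask=97

Derivation:
After op 1 [order #1] limit_sell(price=99, qty=3): fills=none; bids=[-] asks=[#1:3@99]
After op 2 [order #2] limit_sell(price=98, qty=6): fills=none; bids=[-] asks=[#2:6@98 #1:3@99]
After op 3 cancel(order #2): fills=none; bids=[-] asks=[#1:3@99]
After op 4 cancel(order #2): fills=none; bids=[-] asks=[#1:3@99]
After op 5 [order #3] limit_sell(price=97, qty=5): fills=none; bids=[-] asks=[#3:5@97 #1:3@99]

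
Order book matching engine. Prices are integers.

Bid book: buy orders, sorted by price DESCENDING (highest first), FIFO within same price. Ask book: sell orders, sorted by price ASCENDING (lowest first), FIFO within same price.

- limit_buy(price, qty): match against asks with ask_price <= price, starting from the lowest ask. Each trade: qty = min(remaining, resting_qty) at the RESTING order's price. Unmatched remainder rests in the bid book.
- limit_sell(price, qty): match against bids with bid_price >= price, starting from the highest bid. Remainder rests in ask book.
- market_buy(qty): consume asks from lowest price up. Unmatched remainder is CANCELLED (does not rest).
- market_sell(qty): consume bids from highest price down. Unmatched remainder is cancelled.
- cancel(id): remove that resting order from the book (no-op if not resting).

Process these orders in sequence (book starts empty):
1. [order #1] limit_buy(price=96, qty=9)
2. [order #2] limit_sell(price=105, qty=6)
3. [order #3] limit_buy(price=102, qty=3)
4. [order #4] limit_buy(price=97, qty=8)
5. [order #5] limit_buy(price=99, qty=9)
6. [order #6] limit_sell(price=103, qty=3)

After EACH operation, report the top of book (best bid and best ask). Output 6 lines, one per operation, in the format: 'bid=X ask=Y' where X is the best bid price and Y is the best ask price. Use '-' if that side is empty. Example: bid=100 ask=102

Answer: bid=96 ask=-
bid=96 ask=105
bid=102 ask=105
bid=102 ask=105
bid=102 ask=105
bid=102 ask=103

Derivation:
After op 1 [order #1] limit_buy(price=96, qty=9): fills=none; bids=[#1:9@96] asks=[-]
After op 2 [order #2] limit_sell(price=105, qty=6): fills=none; bids=[#1:9@96] asks=[#2:6@105]
After op 3 [order #3] limit_buy(price=102, qty=3): fills=none; bids=[#3:3@102 #1:9@96] asks=[#2:6@105]
After op 4 [order #4] limit_buy(price=97, qty=8): fills=none; bids=[#3:3@102 #4:8@97 #1:9@96] asks=[#2:6@105]
After op 5 [order #5] limit_buy(price=99, qty=9): fills=none; bids=[#3:3@102 #5:9@99 #4:8@97 #1:9@96] asks=[#2:6@105]
After op 6 [order #6] limit_sell(price=103, qty=3): fills=none; bids=[#3:3@102 #5:9@99 #4:8@97 #1:9@96] asks=[#6:3@103 #2:6@105]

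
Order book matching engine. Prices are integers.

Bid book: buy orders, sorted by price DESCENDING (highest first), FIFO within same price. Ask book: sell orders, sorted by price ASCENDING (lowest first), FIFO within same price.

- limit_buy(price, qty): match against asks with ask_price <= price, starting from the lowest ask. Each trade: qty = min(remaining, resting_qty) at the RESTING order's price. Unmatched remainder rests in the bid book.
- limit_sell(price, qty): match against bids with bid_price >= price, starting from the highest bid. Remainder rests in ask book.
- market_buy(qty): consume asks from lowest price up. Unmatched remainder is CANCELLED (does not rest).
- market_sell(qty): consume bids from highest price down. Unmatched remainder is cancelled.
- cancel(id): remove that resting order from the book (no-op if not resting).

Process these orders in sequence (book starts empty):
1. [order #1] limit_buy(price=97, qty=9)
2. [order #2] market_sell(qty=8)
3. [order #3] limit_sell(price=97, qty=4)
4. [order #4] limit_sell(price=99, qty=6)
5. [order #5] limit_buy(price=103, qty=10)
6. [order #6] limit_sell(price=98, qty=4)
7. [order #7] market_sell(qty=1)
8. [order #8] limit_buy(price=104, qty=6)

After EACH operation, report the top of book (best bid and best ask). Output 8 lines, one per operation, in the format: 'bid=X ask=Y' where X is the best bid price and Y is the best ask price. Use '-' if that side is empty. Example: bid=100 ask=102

After op 1 [order #1] limit_buy(price=97, qty=9): fills=none; bids=[#1:9@97] asks=[-]
After op 2 [order #2] market_sell(qty=8): fills=#1x#2:8@97; bids=[#1:1@97] asks=[-]
After op 3 [order #3] limit_sell(price=97, qty=4): fills=#1x#3:1@97; bids=[-] asks=[#3:3@97]
After op 4 [order #4] limit_sell(price=99, qty=6): fills=none; bids=[-] asks=[#3:3@97 #4:6@99]
After op 5 [order #5] limit_buy(price=103, qty=10): fills=#5x#3:3@97 #5x#4:6@99; bids=[#5:1@103] asks=[-]
After op 6 [order #6] limit_sell(price=98, qty=4): fills=#5x#6:1@103; bids=[-] asks=[#6:3@98]
After op 7 [order #7] market_sell(qty=1): fills=none; bids=[-] asks=[#6:3@98]
After op 8 [order #8] limit_buy(price=104, qty=6): fills=#8x#6:3@98; bids=[#8:3@104] asks=[-]

Answer: bid=97 ask=-
bid=97 ask=-
bid=- ask=97
bid=- ask=97
bid=103 ask=-
bid=- ask=98
bid=- ask=98
bid=104 ask=-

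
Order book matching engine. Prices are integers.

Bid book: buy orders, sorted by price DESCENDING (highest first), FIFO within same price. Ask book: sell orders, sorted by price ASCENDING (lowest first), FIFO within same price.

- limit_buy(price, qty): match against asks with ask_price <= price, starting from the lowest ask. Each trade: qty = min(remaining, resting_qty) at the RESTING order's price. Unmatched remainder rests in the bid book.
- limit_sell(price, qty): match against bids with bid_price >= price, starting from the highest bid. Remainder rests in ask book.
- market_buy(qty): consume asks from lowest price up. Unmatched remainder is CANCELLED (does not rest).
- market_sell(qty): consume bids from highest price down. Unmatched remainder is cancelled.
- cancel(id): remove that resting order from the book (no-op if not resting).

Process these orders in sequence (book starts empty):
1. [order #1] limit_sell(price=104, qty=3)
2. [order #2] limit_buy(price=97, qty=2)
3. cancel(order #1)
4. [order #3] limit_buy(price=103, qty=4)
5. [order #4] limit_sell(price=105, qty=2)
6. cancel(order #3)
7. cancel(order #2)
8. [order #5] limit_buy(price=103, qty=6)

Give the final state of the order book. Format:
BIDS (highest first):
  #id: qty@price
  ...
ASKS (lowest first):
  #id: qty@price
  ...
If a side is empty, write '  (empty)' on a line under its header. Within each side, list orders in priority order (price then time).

After op 1 [order #1] limit_sell(price=104, qty=3): fills=none; bids=[-] asks=[#1:3@104]
After op 2 [order #2] limit_buy(price=97, qty=2): fills=none; bids=[#2:2@97] asks=[#1:3@104]
After op 3 cancel(order #1): fills=none; bids=[#2:2@97] asks=[-]
After op 4 [order #3] limit_buy(price=103, qty=4): fills=none; bids=[#3:4@103 #2:2@97] asks=[-]
After op 5 [order #4] limit_sell(price=105, qty=2): fills=none; bids=[#3:4@103 #2:2@97] asks=[#4:2@105]
After op 6 cancel(order #3): fills=none; bids=[#2:2@97] asks=[#4:2@105]
After op 7 cancel(order #2): fills=none; bids=[-] asks=[#4:2@105]
After op 8 [order #5] limit_buy(price=103, qty=6): fills=none; bids=[#5:6@103] asks=[#4:2@105]

Answer: BIDS (highest first):
  #5: 6@103
ASKS (lowest first):
  #4: 2@105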